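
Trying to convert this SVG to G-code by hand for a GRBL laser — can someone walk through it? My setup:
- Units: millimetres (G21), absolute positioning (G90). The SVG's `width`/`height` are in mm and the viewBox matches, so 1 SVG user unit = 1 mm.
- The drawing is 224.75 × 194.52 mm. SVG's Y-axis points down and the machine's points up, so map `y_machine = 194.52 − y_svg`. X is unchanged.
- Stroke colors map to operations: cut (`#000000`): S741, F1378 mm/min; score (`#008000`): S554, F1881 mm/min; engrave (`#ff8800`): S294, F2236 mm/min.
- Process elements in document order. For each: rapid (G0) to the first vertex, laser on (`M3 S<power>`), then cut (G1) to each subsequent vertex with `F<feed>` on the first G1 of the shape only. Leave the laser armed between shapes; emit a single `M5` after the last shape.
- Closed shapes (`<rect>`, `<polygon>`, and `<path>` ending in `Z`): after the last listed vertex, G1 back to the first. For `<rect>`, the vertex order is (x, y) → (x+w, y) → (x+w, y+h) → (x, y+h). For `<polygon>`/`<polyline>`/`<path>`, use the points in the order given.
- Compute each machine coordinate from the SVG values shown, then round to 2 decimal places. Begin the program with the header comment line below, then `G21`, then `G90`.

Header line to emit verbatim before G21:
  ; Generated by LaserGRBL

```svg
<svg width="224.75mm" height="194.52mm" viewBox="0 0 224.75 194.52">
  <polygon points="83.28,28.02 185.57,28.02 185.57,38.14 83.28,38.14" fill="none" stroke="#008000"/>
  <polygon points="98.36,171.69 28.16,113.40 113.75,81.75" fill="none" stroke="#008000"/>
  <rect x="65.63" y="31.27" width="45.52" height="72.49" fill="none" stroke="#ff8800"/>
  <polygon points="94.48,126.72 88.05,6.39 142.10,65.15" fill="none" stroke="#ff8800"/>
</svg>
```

Since the viewBox matches the mm dimensions, user units are millimetres directly. The only transform is the Y-flip y_m = 194.52 − y_svg.

Shape 1 is a rectangle drawn with `<polygon>`. Its stroke #008000 means score at S554, F1881. After flipping Y the toolpath is (83.28,166.50) → (185.57,166.50) → (185.57,156.38) → (83.28,156.38) → (83.28,166.50), returning to the start.

Shape 2 is a regular polygon drawn with `<polygon>`. Its stroke #008000 means score at S554, F1881. After flipping Y the toolpath is (98.36,22.83) → (28.16,81.12) → (113.75,112.77) → (98.36,22.83), returning to the start.

Shape 3 is a rectangle drawn with `<rect>`. Its stroke #ff8800 means engrave at S294, F2236. After flipping Y the toolpath is (65.63,163.25) → (111.15,163.25) → (111.15,90.76) → (65.63,90.76) → (65.63,163.25), returning to the start.

Shape 4 is a closed polygon drawn with `<polygon>`. Its stroke #ff8800 means engrave at S294, F2236. After flipping Y the toolpath is (94.48,67.80) → (88.05,188.13) → (142.10,129.37) → (94.48,67.80), returning to the start.

; Generated by LaserGRBL
G21
G90
G0 X83.28 Y166.50
M3 S554
G1 X185.57 Y166.50 F1881
G1 X185.57 Y156.38
G1 X83.28 Y156.38
G1 X83.28 Y166.50
G0 X98.36 Y22.83
M3 S554
G1 X28.16 Y81.12 F1881
G1 X113.75 Y112.77
G1 X98.36 Y22.83
G0 X65.63 Y163.25
M3 S294
G1 X111.15 Y163.25 F2236
G1 X111.15 Y90.76
G1 X65.63 Y90.76
G1 X65.63 Y163.25
G0 X94.48 Y67.80
M3 S294
G1 X88.05 Y188.13 F2236
G1 X142.10 Y129.37
G1 X94.48 Y67.80
M5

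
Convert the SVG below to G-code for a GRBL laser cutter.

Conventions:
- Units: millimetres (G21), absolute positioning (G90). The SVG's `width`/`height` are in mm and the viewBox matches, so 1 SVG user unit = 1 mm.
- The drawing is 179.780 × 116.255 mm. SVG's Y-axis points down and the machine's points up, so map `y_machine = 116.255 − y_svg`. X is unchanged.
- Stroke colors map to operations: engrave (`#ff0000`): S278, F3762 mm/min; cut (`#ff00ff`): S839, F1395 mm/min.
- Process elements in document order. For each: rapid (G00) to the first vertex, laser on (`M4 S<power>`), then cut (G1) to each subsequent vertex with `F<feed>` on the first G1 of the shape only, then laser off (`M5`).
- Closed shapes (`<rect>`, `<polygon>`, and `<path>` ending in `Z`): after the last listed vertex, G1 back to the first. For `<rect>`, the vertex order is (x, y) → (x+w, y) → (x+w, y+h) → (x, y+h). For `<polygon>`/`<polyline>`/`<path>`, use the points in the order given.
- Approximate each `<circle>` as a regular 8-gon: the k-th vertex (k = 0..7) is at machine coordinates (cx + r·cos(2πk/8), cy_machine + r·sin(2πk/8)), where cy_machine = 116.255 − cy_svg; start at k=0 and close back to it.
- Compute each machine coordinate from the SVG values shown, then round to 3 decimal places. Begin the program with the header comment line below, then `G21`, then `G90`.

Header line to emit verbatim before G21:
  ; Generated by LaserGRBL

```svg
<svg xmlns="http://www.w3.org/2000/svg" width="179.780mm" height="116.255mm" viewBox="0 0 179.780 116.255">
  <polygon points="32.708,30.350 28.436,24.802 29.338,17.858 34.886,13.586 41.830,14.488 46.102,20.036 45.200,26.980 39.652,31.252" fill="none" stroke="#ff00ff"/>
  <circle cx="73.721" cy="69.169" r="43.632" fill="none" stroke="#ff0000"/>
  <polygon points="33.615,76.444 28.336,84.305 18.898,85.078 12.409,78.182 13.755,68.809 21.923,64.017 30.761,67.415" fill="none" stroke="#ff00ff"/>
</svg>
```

viewBox `0 0 179.780 116.255` with mm width/height → 1 unit = 1 mm. Flip: y_m = 116.255 − y_svg.

**Shape 1** — `<polygon>` regular polygon, stroke `#ff00ff` → cut (S839, F1395). Machine vertices: (32.708,85.905) → (28.436,91.453) → (29.338,98.397) → (34.886,102.669) → (41.830,101.767) → (46.102,96.219) → (45.200,89.275) → (39.652,85.003) → (32.708,85.905). Closed: final G1 returns to the first vertex.

**Shape 2** — `<circle>` circle, stroke `#ff0000` → engrave (S278, F3762). Machine vertices: (117.353,47.086) → (104.573,77.938) → (73.721,90.718) → (42.869,77.938) → (30.089,47.086) → (42.869,16.234) → (73.721,3.454) → (104.573,16.234) → (117.353,47.086). Closed: final G1 returns to the first vertex.

**Shape 3** — `<polygon>` regular polygon, stroke `#ff00ff` → cut (S839, F1395). Machine vertices: (33.615,39.811) → (28.336,31.950) → (18.898,31.177) → (12.409,38.073) → (13.755,47.446) → (21.923,52.238) → (30.761,48.840) → (33.615,39.811). Closed: final G1 returns to the first vertex.

; Generated by LaserGRBL
G21
G90
G00 X32.708 Y85.905
M4 S839
G1 X28.436 Y91.453 F1395
G1 X29.338 Y98.397
G1 X34.886 Y102.669
G1 X41.830 Y101.767
G1 X46.102 Y96.219
G1 X45.200 Y89.275
G1 X39.652 Y85.003
G1 X32.708 Y85.905
M5
G00 X117.353 Y47.086
M4 S278
G1 X104.573 Y77.938 F3762
G1 X73.721 Y90.718
G1 X42.869 Y77.938
G1 X30.089 Y47.086
G1 X42.869 Y16.234
G1 X73.721 Y3.454
G1 X104.573 Y16.234
G1 X117.353 Y47.086
M5
G00 X33.615 Y39.811
M4 S839
G1 X28.336 Y31.950 F1395
G1 X18.898 Y31.177
G1 X12.409 Y38.073
G1 X13.755 Y47.446
G1 X21.923 Y52.238
G1 X30.761 Y48.840
G1 X33.615 Y39.811
M5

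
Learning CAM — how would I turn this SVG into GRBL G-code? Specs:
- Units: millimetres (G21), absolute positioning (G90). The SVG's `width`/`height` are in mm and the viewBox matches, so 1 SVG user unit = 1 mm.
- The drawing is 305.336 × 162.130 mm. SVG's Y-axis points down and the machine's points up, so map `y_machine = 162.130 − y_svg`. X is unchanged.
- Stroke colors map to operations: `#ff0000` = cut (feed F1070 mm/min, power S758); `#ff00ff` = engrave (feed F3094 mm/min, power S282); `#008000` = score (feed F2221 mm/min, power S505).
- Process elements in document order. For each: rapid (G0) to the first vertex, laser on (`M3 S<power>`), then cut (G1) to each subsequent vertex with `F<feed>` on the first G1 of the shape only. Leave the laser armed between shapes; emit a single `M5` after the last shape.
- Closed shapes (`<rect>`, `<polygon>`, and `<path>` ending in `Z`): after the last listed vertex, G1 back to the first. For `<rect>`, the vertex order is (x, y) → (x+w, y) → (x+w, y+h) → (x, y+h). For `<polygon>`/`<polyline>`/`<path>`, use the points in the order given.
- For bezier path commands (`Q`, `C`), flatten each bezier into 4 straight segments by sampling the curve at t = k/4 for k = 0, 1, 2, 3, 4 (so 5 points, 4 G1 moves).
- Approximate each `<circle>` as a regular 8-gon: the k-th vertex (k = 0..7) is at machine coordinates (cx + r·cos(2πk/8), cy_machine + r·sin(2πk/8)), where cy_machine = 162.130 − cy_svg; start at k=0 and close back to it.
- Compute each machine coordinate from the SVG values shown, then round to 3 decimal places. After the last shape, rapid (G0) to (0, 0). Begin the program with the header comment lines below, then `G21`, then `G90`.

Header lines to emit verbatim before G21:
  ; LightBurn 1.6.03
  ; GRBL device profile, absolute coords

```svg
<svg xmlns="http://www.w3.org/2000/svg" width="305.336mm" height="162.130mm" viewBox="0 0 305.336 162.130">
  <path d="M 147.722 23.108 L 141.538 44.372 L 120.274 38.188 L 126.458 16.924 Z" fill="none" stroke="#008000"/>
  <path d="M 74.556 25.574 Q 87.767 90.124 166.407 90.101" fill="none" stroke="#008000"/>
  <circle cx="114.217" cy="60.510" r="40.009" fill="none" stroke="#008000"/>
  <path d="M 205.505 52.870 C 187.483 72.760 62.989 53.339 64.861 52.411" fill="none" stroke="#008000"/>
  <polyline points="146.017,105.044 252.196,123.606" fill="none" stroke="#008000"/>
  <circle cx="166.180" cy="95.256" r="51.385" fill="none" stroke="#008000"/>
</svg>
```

1 u = 1 mm; y_m = 162.130 − y.

[1] `<path>` regular polygon, #008000→score S505 F2221: (147.722,139.022) → (141.538,117.758) → (120.274,123.942) → (126.458,145.206) → (147.722,139.022) (closed)

[2] `<path>` quadratic bezier, #008000→score S505 F2221: (74.556,136.556) → (85.251,108.317) → (104.124,88.149) → (131.176,76.053) → (166.407,72.029)

[3] `<circle>` circle, #008000→score S505 F2221: (154.226,101.620) → (142.508,129.911) → (114.217,141.629) → (85.926,129.911) → (74.208,101.620) → (85.926,73.329) → (114.217,61.611) → (142.508,73.329) → (154.226,101.620) (closed)

[4] `<path>` cubic bezier, #008000→score S505 F2221: (205.505,109.260) → (175.663,100.810) → (127.723,101.683) → (83.513,106.459) → (64.861,109.719)

[5] `<polyline>` line segment, #008000→score S505 F2221: (146.017,57.086) → (252.196,38.524)

[6] `<circle>` circle, #008000→score S505 F2221: (217.565,66.874) → (202.515,103.209) → (166.180,118.259) → (129.845,103.209) → (114.795,66.874) → (129.845,30.539) → (166.180,15.489) → (202.515,30.539) → (217.565,66.874) (closed)

; LightBurn 1.6.03
; GRBL device profile, absolute coords
G21
G90
G0 X147.722 Y139.022
M3 S505
G1 X141.538 Y117.758 F2221
G1 X120.274 Y123.942
G1 X126.458 Y145.206
G1 X147.722 Y139.022
G0 X74.556 Y136.556
M3 S505
G1 X85.251 Y108.317 F2221
G1 X104.124 Y88.149
G1 X131.176 Y76.053
G1 X166.407 Y72.029
G0 X154.226 Y101.620
M3 S505
G1 X142.508 Y129.911 F2221
G1 X114.217 Y141.629
G1 X85.926 Y129.911
G1 X74.208 Y101.620
G1 X85.926 Y73.329
G1 X114.217 Y61.611
G1 X142.508 Y73.329
G1 X154.226 Y101.620
G0 X205.505 Y109.260
M3 S505
G1 X175.663 Y100.810 F2221
G1 X127.723 Y101.683
G1 X83.513 Y106.459
G1 X64.861 Y109.719
G0 X146.017 Y57.086
M3 S505
G1 X252.196 Y38.524 F2221
G0 X217.565 Y66.874
M3 S505
G1 X202.515 Y103.209 F2221
G1 X166.180 Y118.259
G1 X129.845 Y103.209
G1 X114.795 Y66.874
G1 X129.845 Y30.539
G1 X166.180 Y15.489
G1 X202.515 Y30.539
G1 X217.565 Y66.874
M5
G0 X0.000 Y0.000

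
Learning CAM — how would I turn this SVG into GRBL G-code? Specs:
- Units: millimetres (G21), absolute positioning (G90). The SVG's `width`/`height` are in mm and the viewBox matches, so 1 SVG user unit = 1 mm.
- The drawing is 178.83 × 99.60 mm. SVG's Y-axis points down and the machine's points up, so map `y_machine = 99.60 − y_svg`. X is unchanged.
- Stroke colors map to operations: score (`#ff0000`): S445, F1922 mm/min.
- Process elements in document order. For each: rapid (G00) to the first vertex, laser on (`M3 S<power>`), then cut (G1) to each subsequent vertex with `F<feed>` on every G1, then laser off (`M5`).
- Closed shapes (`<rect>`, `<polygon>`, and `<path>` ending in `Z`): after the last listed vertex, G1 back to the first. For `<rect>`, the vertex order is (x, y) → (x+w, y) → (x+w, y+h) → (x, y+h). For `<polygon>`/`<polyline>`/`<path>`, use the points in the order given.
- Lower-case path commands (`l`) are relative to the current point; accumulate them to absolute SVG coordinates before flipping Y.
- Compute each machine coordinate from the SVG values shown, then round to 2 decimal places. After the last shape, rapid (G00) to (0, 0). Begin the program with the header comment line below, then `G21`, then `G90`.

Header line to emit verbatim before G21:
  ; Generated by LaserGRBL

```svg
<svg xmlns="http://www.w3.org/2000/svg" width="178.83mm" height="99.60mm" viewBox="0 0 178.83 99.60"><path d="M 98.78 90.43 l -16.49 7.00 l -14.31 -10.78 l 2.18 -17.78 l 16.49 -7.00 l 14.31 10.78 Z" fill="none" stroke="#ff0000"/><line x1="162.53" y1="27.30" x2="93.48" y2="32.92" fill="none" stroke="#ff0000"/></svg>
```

1 u = 1 mm; y_m = 99.60 − y.

[1] `<path>` regular polygon, #ff0000→score S445 F1922: (98.78,9.17) → (82.29,2.17) → (67.98,12.95) → (70.16,30.73) → (86.65,37.73) → (100.96,26.95) → (98.78,9.17) (closed)

[2] `<line>` line segment, #ff0000→score S445 F1922: (162.53,72.30) → (93.48,66.68)

; Generated by LaserGRBL
G21
G90
G00 X98.78 Y9.17
M3 S445
G1 X82.29 Y2.17 F1922
G1 X67.98 Y12.95 F1922
G1 X70.16 Y30.73 F1922
G1 X86.65 Y37.73 F1922
G1 X100.96 Y26.95 F1922
G1 X98.78 Y9.17 F1922
M5
G00 X162.53 Y72.30
M3 S445
G1 X93.48 Y66.68 F1922
M5
G00 X0.00 Y0.00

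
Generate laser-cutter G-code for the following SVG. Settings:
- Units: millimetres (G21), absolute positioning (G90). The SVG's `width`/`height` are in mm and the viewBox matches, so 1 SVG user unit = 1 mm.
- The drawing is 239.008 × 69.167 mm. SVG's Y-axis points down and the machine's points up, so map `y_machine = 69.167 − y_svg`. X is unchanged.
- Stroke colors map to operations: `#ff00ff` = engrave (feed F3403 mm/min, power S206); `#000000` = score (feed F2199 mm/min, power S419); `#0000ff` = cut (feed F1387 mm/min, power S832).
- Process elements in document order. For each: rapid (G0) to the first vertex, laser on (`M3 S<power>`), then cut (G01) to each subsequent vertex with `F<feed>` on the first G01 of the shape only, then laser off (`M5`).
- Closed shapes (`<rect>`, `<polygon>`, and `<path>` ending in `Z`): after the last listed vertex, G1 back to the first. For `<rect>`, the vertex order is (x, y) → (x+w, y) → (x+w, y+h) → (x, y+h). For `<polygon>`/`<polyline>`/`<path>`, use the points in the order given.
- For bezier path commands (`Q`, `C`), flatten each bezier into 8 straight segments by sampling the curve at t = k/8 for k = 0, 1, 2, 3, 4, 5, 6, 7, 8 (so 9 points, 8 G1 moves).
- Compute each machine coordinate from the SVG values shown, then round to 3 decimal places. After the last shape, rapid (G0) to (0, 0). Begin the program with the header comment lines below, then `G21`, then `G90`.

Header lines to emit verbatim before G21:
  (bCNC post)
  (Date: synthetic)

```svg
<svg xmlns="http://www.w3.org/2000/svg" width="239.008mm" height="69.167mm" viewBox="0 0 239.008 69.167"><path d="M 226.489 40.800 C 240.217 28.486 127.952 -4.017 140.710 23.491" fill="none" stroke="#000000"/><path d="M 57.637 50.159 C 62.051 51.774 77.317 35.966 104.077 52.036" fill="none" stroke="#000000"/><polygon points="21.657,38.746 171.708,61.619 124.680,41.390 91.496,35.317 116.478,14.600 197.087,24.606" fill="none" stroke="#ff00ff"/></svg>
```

(bCNC post)
(Date: synthetic)
G21
G90
G0 X226.489 Y28.367
M3 S419
G01 X226.221 Y33.774 F2199
G01 X217.083 Y40.135
G01 X202.017 Y46.508
G01 X183.963 Y51.955
G01 X165.864 Y55.535
G01 X150.661 Y56.308
G01 X141.296 Y53.335
G01 X140.710 Y45.676
M5
G0 X57.637 Y19.008
M3 S419
G01 X59.802 Y19.123 F2199
G01 X62.992 Y20.293
G01 X67.215 Y21.942
G01 X72.477 Y23.490
G01 X78.787 Y24.361
G01 X86.152 Y23.977
G01 X94.580 Y21.759
G01 X104.077 Y17.131
M5
G0 X21.657 Y30.421
M3 S206
G01 X171.708 Y7.548 F3403
G01 X124.680 Y27.777
G01 X91.496 Y33.850
G01 X116.478 Y54.567
G01 X197.087 Y44.561
G01 X21.657 Y30.421
M5
G0 X0.000 Y0.000

viewBox `0 0 239.008 69.167` with mm width/height → 1 unit = 1 mm. Flip: y_m = 69.167 − y_svg.

**Shape 1** — `<path>` cubic bezier, stroke `#000000` → score (S419, F2199). Control points (SVG): P0=(226.489,40.800), P1=(240.217,28.486), P2=(127.952,-4.017), P3=(140.710,23.491); sampled at t=k/8. Machine vertices: (226.489,28.367) → (226.221,33.774) → (217.083,40.135) → (202.017,46.508) → (183.963,51.955) → (165.864,55.535) → (150.661,56.308) → (141.296,53.335) → (140.710,45.676). Open path.

**Shape 2** — `<path>` cubic bezier, stroke `#000000` → score (S419, F2199). Control points (SVG): P0=(57.637,50.159), P1=(62.051,51.774), P2=(77.317,35.966), P3=(104.077,52.036); sampled at t=k/8. Machine vertices: (57.637,19.008) → (59.802,19.123) → (62.992,20.293) → (67.215,21.942) → (72.477,23.490) → (78.787,24.361) → (86.152,23.977) → (94.580,21.759) → (104.077,17.131). Open path.

**Shape 3** — `<polygon>` closed polygon, stroke `#ff00ff` → engrave (S206, F3403). Machine vertices: (21.657,30.421) → (171.708,7.548) → (124.680,27.777) → (91.496,33.850) → (116.478,54.567) → (197.087,44.561) → (21.657,30.421). Closed: final G1 returns to the first vertex.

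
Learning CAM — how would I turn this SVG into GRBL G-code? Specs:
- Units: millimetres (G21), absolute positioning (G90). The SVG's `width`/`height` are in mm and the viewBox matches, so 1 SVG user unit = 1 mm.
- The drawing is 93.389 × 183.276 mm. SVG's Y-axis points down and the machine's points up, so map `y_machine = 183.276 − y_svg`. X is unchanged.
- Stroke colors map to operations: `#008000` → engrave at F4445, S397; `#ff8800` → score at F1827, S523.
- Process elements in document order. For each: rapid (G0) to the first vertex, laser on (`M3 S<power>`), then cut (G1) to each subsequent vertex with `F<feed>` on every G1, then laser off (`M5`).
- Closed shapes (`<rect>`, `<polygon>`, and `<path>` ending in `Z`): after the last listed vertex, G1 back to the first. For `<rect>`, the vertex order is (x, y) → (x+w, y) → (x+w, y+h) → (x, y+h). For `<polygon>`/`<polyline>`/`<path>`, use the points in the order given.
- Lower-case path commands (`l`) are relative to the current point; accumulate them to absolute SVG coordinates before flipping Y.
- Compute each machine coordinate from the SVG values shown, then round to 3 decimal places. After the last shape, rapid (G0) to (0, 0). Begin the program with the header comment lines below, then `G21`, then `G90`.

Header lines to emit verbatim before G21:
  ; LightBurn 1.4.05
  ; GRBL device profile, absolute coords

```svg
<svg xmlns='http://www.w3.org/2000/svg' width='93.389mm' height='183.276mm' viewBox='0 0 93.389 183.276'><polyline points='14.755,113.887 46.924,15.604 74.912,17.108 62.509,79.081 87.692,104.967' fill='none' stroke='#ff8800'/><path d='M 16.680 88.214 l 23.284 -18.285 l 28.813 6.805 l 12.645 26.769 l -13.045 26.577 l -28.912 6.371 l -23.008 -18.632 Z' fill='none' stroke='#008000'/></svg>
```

; LightBurn 1.4.05
; GRBL device profile, absolute coords
G21
G90
G0 X14.755 Y69.389
M3 S523
G1 X46.924 Y167.672 F1827
G1 X74.912 Y166.168 F1827
G1 X62.509 Y104.195 F1827
G1 X87.692 Y78.309 F1827
M5
G0 X16.680 Y95.062
M3 S397
G1 X39.964 Y113.347 F4445
G1 X68.777 Y106.542 F4445
G1 X81.422 Y79.773 F4445
G1 X68.377 Y53.196 F4445
G1 X39.465 Y46.825 F4445
G1 X16.457 Y65.457 F4445
G1 X16.680 Y95.062 F4445
M5
G0 X0.000 Y0.000

Since the viewBox matches the mm dimensions, user units are millimetres directly. The only transform is the Y-flip y_m = 183.276 − y_svg.

Shape 1 is a open polyline drawn with `<polyline>`. Its stroke #ff8800 means score at S523, F1827. After flipping Y the toolpath is (14.755,69.389) → (46.924,167.672) → (74.912,166.168) → (62.509,104.195) → (87.692,78.309).

Shape 2 is a regular polygon drawn with `<path>`. Its stroke #008000 means engrave at S397, F4445. After flipping Y the toolpath is (16.680,95.062) → (39.964,113.347) → (68.777,106.542) → (81.422,79.773) → (68.377,53.196) → (39.465,46.825) → (16.457,65.457) → (16.680,95.062), returning to the start.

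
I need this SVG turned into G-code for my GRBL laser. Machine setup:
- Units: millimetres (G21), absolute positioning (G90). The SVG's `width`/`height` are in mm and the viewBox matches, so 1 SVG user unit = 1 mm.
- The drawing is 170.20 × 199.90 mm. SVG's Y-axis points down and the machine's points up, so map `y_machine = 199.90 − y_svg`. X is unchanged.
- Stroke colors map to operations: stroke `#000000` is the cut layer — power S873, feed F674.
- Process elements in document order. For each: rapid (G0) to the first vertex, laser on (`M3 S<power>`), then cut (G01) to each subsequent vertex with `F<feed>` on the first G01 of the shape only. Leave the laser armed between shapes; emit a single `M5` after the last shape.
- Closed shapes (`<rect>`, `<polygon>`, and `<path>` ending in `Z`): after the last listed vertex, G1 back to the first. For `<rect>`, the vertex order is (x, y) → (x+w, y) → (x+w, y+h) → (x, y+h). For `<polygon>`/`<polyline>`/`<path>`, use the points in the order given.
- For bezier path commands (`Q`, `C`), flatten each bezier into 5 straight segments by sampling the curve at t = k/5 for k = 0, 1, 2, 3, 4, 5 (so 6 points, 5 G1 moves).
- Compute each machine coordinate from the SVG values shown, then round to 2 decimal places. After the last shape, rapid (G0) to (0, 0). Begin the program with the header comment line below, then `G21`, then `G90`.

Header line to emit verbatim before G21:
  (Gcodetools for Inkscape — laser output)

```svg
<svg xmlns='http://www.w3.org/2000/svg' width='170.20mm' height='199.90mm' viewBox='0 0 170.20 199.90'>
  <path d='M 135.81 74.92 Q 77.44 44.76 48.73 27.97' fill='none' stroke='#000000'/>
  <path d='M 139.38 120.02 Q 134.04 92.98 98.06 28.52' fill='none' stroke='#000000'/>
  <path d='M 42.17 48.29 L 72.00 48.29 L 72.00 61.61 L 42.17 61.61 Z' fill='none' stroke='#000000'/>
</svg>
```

1 u = 1 mm; y_m = 199.90 − y.

[1] `<path>` quadratic bezier, #000000→cut S873 F674: (135.81,124.98) → (113.65,136.51) → (93.86,146.97) → (76.44,156.36) → (61.40,164.68) → (48.73,171.93)

[2] `<path>` quadratic bezier, #000000→cut S873 F674: (139.38,79.88) → (136.02,92.19) → (130.21,107.50) → (121.94,125.80) → (111.23,147.09) → (98.06,171.38)

[3] `<path>` rectangle, #000000→cut S873 F674: (42.17,151.61) → (72.00,151.61) → (72.00,138.29) → (42.17,138.29) → (42.17,151.61) (closed)

(Gcodetools for Inkscape — laser output)
G21
G90
G0 X135.81 Y124.98
M3 S873
G01 X113.65 Y136.51 F674
G01 X93.86 Y146.97
G01 X76.44 Y156.36
G01 X61.40 Y164.68
G01 X48.73 Y171.93
G0 X139.38 Y79.88
M3 S873
G01 X136.02 Y92.19 F674
G01 X130.21 Y107.50
G01 X121.94 Y125.80
G01 X111.23 Y147.09
G01 X98.06 Y171.38
G0 X42.17 Y151.61
M3 S873
G01 X72.00 Y151.61 F674
G01 X72.00 Y138.29
G01 X42.17 Y138.29
G01 X42.17 Y151.61
M5
G0 X0.00 Y0.00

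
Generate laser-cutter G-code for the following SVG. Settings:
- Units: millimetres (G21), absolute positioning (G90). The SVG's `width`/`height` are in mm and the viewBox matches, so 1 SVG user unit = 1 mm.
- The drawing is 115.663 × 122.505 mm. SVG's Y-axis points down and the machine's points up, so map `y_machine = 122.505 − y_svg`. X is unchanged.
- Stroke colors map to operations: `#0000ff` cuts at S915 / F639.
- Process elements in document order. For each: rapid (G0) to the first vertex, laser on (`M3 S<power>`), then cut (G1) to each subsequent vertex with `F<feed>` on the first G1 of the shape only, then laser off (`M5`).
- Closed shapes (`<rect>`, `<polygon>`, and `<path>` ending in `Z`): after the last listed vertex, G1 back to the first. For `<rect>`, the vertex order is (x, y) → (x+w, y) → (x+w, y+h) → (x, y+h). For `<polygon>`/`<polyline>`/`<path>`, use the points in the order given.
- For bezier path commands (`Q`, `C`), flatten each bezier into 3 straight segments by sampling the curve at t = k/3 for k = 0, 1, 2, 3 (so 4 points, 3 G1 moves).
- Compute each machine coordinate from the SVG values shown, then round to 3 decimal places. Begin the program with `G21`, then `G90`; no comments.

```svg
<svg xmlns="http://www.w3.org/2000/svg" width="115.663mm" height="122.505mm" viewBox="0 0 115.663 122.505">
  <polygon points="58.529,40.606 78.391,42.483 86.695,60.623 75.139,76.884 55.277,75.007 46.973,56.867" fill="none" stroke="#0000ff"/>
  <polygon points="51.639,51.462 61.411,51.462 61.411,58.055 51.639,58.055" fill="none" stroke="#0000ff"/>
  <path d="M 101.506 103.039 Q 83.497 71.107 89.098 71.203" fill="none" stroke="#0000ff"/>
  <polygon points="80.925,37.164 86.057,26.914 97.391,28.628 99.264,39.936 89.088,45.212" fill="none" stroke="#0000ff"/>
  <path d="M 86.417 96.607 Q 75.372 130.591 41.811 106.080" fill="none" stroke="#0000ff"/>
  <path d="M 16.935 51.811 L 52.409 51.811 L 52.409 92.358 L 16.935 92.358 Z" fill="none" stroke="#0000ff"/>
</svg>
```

1 u = 1 mm; y_m = 122.505 − y.

[1] `<polygon>` regular polygon, #0000ff→cut S915 F639: (58.529,81.899) → (78.391,80.022) → (86.695,61.882) → (75.139,45.621) → (55.277,47.498) → (46.973,65.638) → (58.529,81.899) (closed)

[2] `<polygon>` rectangle, #0000ff→cut S915 F639: (51.639,71.043) → (61.411,71.043) → (61.411,64.450) → (51.639,64.450) → (51.639,71.043) (closed)

[3] `<path>` quadratic bezier, #0000ff→cut S915 F639: (101.506,19.466) → (92.123,37.195) → (87.987,47.807) → (89.098,51.302)

[4] `<polygon>` regular polygon, #0000ff→cut S915 F639: (80.925,85.341) → (86.057,95.591) → (97.391,93.877) → (99.264,82.569) → (89.088,77.293) → (80.925,85.341) (closed)

[5] `<path>` quadratic bezier, #0000ff→cut S915 F639: (86.417,25.898) → (76.552,9.741) → (61.683,6.584) → (41.811,16.425)

[6] `<path>` rectangle, #0000ff→cut S915 F639: (16.935,70.694) → (52.409,70.694) → (52.409,30.147) → (16.935,30.147) → (16.935,70.694) (closed)

G21
G90
G0 X58.529 Y81.899
M3 S915
G1 X78.391 Y80.022 F639
G1 X86.695 Y61.882
G1 X75.139 Y45.621
G1 X55.277 Y47.498
G1 X46.973 Y65.638
G1 X58.529 Y81.899
M5
G0 X51.639 Y71.043
M3 S915
G1 X61.411 Y71.043 F639
G1 X61.411 Y64.450
G1 X51.639 Y64.450
G1 X51.639 Y71.043
M5
G0 X101.506 Y19.466
M3 S915
G1 X92.123 Y37.195 F639
G1 X87.987 Y47.807
G1 X89.098 Y51.302
M5
G0 X80.925 Y85.341
M3 S915
G1 X86.057 Y95.591 F639
G1 X97.391 Y93.877
G1 X99.264 Y82.569
G1 X89.088 Y77.293
G1 X80.925 Y85.341
M5
G0 X86.417 Y25.898
M3 S915
G1 X76.552 Y9.741 F639
G1 X61.683 Y6.584
G1 X41.811 Y16.425
M5
G0 X16.935 Y70.694
M3 S915
G1 X52.409 Y70.694 F639
G1 X52.409 Y30.147
G1 X16.935 Y30.147
G1 X16.935 Y70.694
M5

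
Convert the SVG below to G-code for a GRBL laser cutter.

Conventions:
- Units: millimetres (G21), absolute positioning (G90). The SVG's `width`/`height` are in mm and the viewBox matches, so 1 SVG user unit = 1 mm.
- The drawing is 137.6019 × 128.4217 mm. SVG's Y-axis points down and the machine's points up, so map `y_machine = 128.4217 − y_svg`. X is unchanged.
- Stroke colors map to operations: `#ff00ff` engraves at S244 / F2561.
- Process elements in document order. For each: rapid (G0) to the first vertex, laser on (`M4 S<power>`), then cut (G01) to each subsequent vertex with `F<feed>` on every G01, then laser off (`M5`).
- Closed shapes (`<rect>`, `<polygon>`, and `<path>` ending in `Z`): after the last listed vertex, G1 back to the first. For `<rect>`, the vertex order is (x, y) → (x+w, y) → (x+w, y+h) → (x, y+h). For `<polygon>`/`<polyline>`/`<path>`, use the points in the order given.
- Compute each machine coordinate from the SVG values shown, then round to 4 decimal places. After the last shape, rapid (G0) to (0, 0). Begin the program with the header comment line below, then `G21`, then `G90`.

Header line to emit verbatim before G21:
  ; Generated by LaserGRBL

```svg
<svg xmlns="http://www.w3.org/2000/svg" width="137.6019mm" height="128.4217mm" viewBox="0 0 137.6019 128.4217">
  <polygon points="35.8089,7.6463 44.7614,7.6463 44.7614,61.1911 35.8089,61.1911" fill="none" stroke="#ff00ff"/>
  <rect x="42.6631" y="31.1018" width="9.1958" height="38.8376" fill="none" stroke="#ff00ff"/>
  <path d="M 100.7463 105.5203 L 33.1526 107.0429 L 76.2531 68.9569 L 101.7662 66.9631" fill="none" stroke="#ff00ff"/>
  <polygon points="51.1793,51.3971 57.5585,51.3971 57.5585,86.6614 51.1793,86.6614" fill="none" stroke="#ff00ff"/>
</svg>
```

1 u = 1 mm; y_m = 128.4217 − y.

[1] `<polygon>` rectangle, #ff00ff→engrave S244 F2561: (35.8089,120.7754) → (44.7614,120.7754) → (44.7614,67.2306) → (35.8089,67.2306) → (35.8089,120.7754) (closed)

[2] `<rect>` rectangle, #ff00ff→engrave S244 F2561: (42.6631,97.3199) → (51.8589,97.3199) → (51.8589,58.4823) → (42.6631,58.4823) → (42.6631,97.3199) (closed)

[3] `<path>` open polyline, #ff00ff→engrave S244 F2561: (100.7463,22.9014) → (33.1526,21.3788) → (76.2531,59.4648) → (101.7662,61.4586)

[4] `<polygon>` rectangle, #ff00ff→engrave S244 F2561: (51.1793,77.0246) → (57.5585,77.0246) → (57.5585,41.7603) → (51.1793,41.7603) → (51.1793,77.0246) (closed)

; Generated by LaserGRBL
G21
G90
G0 X35.8089 Y120.7754
M4 S244
G01 X44.7614 Y120.7754 F2561
G01 X44.7614 Y67.2306 F2561
G01 X35.8089 Y67.2306 F2561
G01 X35.8089 Y120.7754 F2561
M5
G0 X42.6631 Y97.3199
M4 S244
G01 X51.8589 Y97.3199 F2561
G01 X51.8589 Y58.4823 F2561
G01 X42.6631 Y58.4823 F2561
G01 X42.6631 Y97.3199 F2561
M5
G0 X100.7463 Y22.9014
M4 S244
G01 X33.1526 Y21.3788 F2561
G01 X76.2531 Y59.4648 F2561
G01 X101.7662 Y61.4586 F2561
M5
G0 X51.1793 Y77.0246
M4 S244
G01 X57.5585 Y77.0246 F2561
G01 X57.5585 Y41.7603 F2561
G01 X51.1793 Y41.7603 F2561
G01 X51.1793 Y77.0246 F2561
M5
G0 X0.0000 Y0.0000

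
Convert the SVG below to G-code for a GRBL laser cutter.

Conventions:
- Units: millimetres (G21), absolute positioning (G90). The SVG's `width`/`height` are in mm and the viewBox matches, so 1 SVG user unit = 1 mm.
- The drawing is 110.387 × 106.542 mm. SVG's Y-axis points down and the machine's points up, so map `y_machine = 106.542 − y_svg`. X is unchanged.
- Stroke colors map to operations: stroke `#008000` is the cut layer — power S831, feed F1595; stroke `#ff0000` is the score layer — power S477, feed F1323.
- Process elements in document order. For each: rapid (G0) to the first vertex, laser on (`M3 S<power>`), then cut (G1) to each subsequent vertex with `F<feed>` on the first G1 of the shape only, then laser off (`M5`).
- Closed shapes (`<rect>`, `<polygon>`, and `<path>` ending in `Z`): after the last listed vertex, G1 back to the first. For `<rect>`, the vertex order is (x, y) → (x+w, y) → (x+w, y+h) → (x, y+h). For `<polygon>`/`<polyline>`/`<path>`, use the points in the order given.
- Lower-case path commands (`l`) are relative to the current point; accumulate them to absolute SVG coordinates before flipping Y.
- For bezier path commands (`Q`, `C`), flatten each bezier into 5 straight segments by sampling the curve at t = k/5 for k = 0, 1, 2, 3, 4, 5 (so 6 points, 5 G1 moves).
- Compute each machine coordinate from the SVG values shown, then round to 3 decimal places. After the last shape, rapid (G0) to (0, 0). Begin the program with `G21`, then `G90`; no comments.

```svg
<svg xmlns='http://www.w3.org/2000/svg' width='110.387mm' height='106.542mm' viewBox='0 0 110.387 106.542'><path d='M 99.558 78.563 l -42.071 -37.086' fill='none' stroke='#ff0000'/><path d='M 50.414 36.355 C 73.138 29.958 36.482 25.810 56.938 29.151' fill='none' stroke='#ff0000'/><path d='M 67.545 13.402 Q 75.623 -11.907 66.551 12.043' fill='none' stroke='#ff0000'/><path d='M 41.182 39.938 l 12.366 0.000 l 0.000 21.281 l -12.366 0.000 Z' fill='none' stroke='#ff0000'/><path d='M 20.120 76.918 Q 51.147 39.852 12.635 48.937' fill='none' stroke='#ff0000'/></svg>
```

viewBox `0 0 110.387 106.542` with mm width/height → 1 unit = 1 mm. Flip: y_m = 106.542 − y_svg.

**Shape 1** — `<path>` line segment, stroke `#ff0000` → score (S477, F1323). Machine vertices: (99.558,27.979) → (57.487,65.065). Open path.

**Shape 2** — `<path>` cubic bezier, stroke `#ff0000` → score (S477, F1323). Control points (SVG): P0=(50.414,36.355), P1=(73.138,29.958), P2=(36.482,25.810), P3=(56.938,29.151); sampled at t=k/5. Machine vertices: (50.414,70.187) → (57.855,73.713) → (56.636,76.449) → (52.349,78.141) → (50.586,78.539) → (56.938,77.391). Open path.

**Shape 3** — `<path>` quadratic bezier, stroke `#ff0000` → score (S477, F1323). Control points (SVG): P0=(67.545,13.402), P1=(75.623,-11.907), P2=(66.551,12.043); sampled at t=k/5. Machine vertices: (67.545,93.140) → (70.090,101.293) → (71.263,105.506) → (71.065,105.778) → (69.494,102.109) → (66.551,94.499). Open path.

**Shape 4** — `<path>` rectangle, stroke `#ff0000` → score (S477, F1323). Machine vertices: (41.182,66.604) → (53.548,66.604) → (53.548,45.323) → (41.182,45.323) → (41.182,66.604). Closed: final G1 returns to the first vertex.

**Shape 5** — `<path>` quadratic bezier, stroke `#ff0000` → score (S477, F1323). Control points (SVG): P0=(20.120,76.918), P1=(51.147,39.852), P2=(12.635,48.937); sampled at t=k/5. Machine vertices: (20.120,29.624) → (29.749,42.604) → (33.815,51.893) → (32.318,57.489) → (25.258,59.393) → (12.635,57.605). Open path.

G21
G90
G0 X99.558 Y27.979
M3 S477
G1 X57.487 Y65.065 F1323
M5
G0 X50.414 Y70.187
M3 S477
G1 X57.855 Y73.713 F1323
G1 X56.636 Y76.449
G1 X52.349 Y78.141
G1 X50.586 Y78.539
G1 X56.938 Y77.391
M5
G0 X67.545 Y93.140
M3 S477
G1 X70.090 Y101.293 F1323
G1 X71.263 Y105.506
G1 X71.065 Y105.778
G1 X69.494 Y102.109
G1 X66.551 Y94.499
M5
G0 X41.182 Y66.604
M3 S477
G1 X53.548 Y66.604 F1323
G1 X53.548 Y45.323
G1 X41.182 Y45.323
G1 X41.182 Y66.604
M5
G0 X20.120 Y29.624
M3 S477
G1 X29.749 Y42.604 F1323
G1 X33.815 Y51.893
G1 X32.318 Y57.489
G1 X25.258 Y59.393
G1 X12.635 Y57.605
M5
G0 X0.000 Y0.000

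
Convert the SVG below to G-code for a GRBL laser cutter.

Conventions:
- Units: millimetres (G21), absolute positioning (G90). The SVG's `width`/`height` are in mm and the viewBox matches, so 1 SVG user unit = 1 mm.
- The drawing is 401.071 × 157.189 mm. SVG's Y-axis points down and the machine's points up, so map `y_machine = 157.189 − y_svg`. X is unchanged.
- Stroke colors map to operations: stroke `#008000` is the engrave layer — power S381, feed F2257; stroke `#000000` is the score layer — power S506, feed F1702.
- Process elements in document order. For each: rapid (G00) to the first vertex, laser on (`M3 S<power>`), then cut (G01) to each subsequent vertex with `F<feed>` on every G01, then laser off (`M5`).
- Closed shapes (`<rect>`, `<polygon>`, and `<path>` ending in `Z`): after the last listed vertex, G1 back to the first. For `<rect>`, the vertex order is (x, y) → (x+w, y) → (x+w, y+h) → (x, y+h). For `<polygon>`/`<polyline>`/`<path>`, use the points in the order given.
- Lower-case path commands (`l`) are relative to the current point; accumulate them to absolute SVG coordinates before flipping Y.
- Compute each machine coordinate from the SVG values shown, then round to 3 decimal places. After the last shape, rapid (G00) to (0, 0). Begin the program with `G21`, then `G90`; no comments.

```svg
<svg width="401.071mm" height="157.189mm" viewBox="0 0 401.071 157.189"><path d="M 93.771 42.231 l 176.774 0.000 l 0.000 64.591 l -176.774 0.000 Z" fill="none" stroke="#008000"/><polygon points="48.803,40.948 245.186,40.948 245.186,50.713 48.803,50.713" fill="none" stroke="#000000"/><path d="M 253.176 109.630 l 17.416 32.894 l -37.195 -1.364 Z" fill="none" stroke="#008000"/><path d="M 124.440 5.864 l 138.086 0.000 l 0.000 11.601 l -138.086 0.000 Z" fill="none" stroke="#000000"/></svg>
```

G21
G90
G00 X93.771 Y114.958
M3 S381
G01 X270.545 Y114.958 F2257
G01 X270.545 Y50.367 F2257
G01 X93.771 Y50.367 F2257
G01 X93.771 Y114.958 F2257
M5
G00 X48.803 Y116.241
M3 S506
G01 X245.186 Y116.241 F1702
G01 X245.186 Y106.476 F1702
G01 X48.803 Y106.476 F1702
G01 X48.803 Y116.241 F1702
M5
G00 X253.176 Y47.559
M3 S381
G01 X270.592 Y14.665 F2257
G01 X233.397 Y16.029 F2257
G01 X253.176 Y47.559 F2257
M5
G00 X124.440 Y151.325
M3 S506
G01 X262.526 Y151.325 F1702
G01 X262.526 Y139.724 F1702
G01 X124.440 Y139.724 F1702
G01 X124.440 Y151.325 F1702
M5
G00 X0.000 Y0.000

viewBox `0 0 401.071 157.189` with mm width/height → 1 unit = 1 mm. Flip: y_m = 157.189 − y_svg.

**Shape 1** — `<path>` rectangle, stroke `#008000` → engrave (S381, F2257). Machine vertices: (93.771,114.958) → (270.545,114.958) → (270.545,50.367) → (93.771,50.367) → (93.771,114.958). Closed: final G1 returns to the first vertex.

**Shape 2** — `<polygon>` rectangle, stroke `#000000` → score (S506, F1702). Machine vertices: (48.803,116.241) → (245.186,116.241) → (245.186,106.476) → (48.803,106.476) → (48.803,116.241). Closed: final G1 returns to the first vertex.

**Shape 3** — `<path>` regular polygon, stroke `#008000` → engrave (S381, F2257). Machine vertices: (253.176,47.559) → (270.592,14.665) → (233.397,16.029) → (253.176,47.559). Closed: final G1 returns to the first vertex.

**Shape 4** — `<path>` rectangle, stroke `#000000` → score (S506, F1702). Machine vertices: (124.440,151.325) → (262.526,151.325) → (262.526,139.724) → (124.440,139.724) → (124.440,151.325). Closed: final G1 returns to the first vertex.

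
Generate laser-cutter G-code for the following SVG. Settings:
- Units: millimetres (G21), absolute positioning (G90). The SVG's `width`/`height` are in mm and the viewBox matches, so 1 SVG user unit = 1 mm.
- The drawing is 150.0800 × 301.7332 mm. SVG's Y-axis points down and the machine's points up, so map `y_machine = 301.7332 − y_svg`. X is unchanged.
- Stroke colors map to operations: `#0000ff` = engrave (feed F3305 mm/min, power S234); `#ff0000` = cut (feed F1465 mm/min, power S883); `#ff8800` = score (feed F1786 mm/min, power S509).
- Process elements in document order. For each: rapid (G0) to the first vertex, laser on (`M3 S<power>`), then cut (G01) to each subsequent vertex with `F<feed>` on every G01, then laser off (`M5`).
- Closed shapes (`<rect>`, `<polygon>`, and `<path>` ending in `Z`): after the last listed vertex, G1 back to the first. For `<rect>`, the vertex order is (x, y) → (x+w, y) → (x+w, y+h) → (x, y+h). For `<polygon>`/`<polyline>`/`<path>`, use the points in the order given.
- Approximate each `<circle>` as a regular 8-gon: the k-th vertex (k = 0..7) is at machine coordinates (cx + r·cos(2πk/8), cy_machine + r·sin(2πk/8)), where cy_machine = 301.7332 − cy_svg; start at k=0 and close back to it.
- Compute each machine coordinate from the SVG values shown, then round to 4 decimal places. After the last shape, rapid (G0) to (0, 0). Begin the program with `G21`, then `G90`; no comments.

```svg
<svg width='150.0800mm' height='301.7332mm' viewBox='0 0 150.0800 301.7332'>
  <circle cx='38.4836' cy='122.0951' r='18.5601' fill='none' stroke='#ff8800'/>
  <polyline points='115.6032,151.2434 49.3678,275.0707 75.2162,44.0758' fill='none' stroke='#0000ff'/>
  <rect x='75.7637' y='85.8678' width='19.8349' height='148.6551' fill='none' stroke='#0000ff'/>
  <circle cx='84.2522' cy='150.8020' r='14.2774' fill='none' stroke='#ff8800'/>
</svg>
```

1 u = 1 mm; y_m = 301.7332 − y.

[1] `<circle>` circle, #ff8800→score S509 F1786: (57.0437,179.6381) → (51.6076,192.7621) → (38.4836,198.1982) → (25.3596,192.7621) → (19.9235,179.6381) → (25.3596,166.5141) → (38.4836,161.0780) → (51.6076,166.5141) → (57.0437,179.6381) (closed)

[2] `<polyline>` open polyline, #0000ff→engrave S234 F3305: (115.6032,150.4898) → (49.3678,26.6625) → (75.2162,257.6574)

[3] `<rect>` rectangle, #0000ff→engrave S234 F3305: (75.7637,215.8654) → (95.5986,215.8654) → (95.5986,67.2103) → (75.7637,67.2103) → (75.7637,215.8654) (closed)

[4] `<circle>` circle, #ff8800→score S509 F1786: (98.5296,150.9312) → (94.3478,161.0268) → (84.2522,165.2086) → (74.1566,161.0268) → (69.9748,150.9312) → (74.1566,140.8356) → (84.2522,136.6538) → (94.3478,140.8356) → (98.5296,150.9312) (closed)

G21
G90
G0 X57.0437 Y179.6381
M3 S509
G01 X51.6076 Y192.7621 F1786
G01 X38.4836 Y198.1982 F1786
G01 X25.3596 Y192.7621 F1786
G01 X19.9235 Y179.6381 F1786
G01 X25.3596 Y166.5141 F1786
G01 X38.4836 Y161.0780 F1786
G01 X51.6076 Y166.5141 F1786
G01 X57.0437 Y179.6381 F1786
M5
G0 X115.6032 Y150.4898
M3 S234
G01 X49.3678 Y26.6625 F3305
G01 X75.2162 Y257.6574 F3305
M5
G0 X75.7637 Y215.8654
M3 S234
G01 X95.5986 Y215.8654 F3305
G01 X95.5986 Y67.2103 F3305
G01 X75.7637 Y67.2103 F3305
G01 X75.7637 Y215.8654 F3305
M5
G0 X98.5296 Y150.9312
M3 S509
G01 X94.3478 Y161.0268 F1786
G01 X84.2522 Y165.2086 F1786
G01 X74.1566 Y161.0268 F1786
G01 X69.9748 Y150.9312 F1786
G01 X74.1566 Y140.8356 F1786
G01 X84.2522 Y136.6538 F1786
G01 X94.3478 Y140.8356 F1786
G01 X98.5296 Y150.9312 F1786
M5
G0 X0.0000 Y0.0000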